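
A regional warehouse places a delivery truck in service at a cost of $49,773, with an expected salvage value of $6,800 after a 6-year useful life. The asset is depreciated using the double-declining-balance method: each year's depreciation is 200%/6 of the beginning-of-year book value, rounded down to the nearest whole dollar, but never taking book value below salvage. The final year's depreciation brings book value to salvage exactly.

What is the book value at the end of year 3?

Depreciable base = $49,773 − $6,800 = $42,973.
Year 1: ⌊$49,773 × 200%/6⌋ = $16,591. Book value $33,182.
Year 2: ⌊$33,182 × 200%/6⌋ = $11,060. Book value $22,122.
Year 3: ⌊$22,122 × 200%/6⌋ = $7,374. Book value $14,748.

$14,748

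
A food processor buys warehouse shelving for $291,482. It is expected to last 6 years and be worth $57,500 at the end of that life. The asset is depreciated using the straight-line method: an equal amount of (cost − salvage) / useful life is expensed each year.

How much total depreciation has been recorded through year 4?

Depreciable base = $291,482 − $57,500 = $233,982.
Annual expense = $233,982 / 6 = $38,997.
End of year 1: book value $252,485.
End of year 2: book value $213,488.
End of year 3: book value $174,491.
End of year 4: book value $135,494.
Accumulated through year 4 = $291,482 − $135,494 = $155,988.

$155,988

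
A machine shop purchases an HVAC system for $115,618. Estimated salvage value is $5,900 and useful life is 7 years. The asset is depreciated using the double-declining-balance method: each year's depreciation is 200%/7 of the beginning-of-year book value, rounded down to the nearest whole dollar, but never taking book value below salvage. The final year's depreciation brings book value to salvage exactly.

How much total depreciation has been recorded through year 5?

$94,119

Depreciable base = $115,618 − $5,900 = $109,718.
Year 1: ⌊$115,618 × 200%/7⌋ = $33,033. Book value $82,585.
Year 2: ⌊$82,585 × 200%/7⌋ = $23,595. Book value $58,990.
Year 3: ⌊$58,990 × 200%/7⌋ = $16,854. Book value $42,136.
Year 4: ⌊$42,136 × 200%/7⌋ = $12,038. Book value $30,098.
Year 5: ⌊$30,098 × 200%/7⌋ = $8,599. Book value $21,499.
Accumulated through year 5 = $115,618 − $21,499 = $94,119.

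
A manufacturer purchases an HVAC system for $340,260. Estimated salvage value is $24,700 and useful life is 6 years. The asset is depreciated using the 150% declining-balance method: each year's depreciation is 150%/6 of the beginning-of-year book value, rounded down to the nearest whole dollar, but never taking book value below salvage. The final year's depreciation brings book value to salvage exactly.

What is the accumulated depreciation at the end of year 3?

Depreciable base = $340,260 − $24,700 = $315,560.
Year 1: ⌊$340,260 × 150%/6⌋ = $85,065. Book value $255,195.
Year 2: ⌊$255,195 × 150%/6⌋ = $63,798. Book value $191,397.
Year 3: ⌊$191,397 × 150%/6⌋ = $47,849. Book value $143,548.
Accumulated through year 3 = $340,260 − $143,548 = $196,712.

$196,712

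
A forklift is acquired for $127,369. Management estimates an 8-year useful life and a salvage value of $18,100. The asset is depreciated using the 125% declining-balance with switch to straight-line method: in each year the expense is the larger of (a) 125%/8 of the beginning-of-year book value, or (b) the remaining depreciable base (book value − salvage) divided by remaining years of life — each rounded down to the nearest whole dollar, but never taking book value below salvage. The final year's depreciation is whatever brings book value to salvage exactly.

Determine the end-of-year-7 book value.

$29,714

Depreciable base = $127,369 − $18,100 = $109,269.
Year 1: DB = ⌊$127,369 × 125%/8⌋ = $19,901; SL = ⌊$109,269/8⌋ = $13,658 → take DB $19,901. Book value $107,468.
Year 2: DB = ⌊$107,468 × 125%/8⌋ = $16,791; SL = ⌊$89,368/7⌋ = $12,766 → take DB $16,791. Book value $90,677.
Year 3: DB = ⌊$90,677 × 125%/8⌋ = $14,168; SL = ⌊$72,577/6⌋ = $12,096 → take DB $14,168. Book value $76,509.
Year 4: DB = ⌊$76,509 × 125%/8⌋ = $11,954; SL = ⌊$58,409/5⌋ = $11,681 → take DB $11,954. Book value $64,555.
Year 5: DB = ⌊$64,555 × 125%/8⌋ = $10,086; SL = ⌊$46,455/4⌋ = $11,613 → take SL $11,613. Book value $52,942.
Year 6: DB = ⌊$52,942 × 125%/8⌋ = $8,272; SL = ⌊$34,842/3⌋ = $11,614 → take SL $11,614. Book value $41,328.
Year 7: DB = ⌊$41,328 × 125%/8⌋ = $6,457; SL = ⌊$23,228/2⌋ = $11,614 → take SL $11,614. Book value $29,714.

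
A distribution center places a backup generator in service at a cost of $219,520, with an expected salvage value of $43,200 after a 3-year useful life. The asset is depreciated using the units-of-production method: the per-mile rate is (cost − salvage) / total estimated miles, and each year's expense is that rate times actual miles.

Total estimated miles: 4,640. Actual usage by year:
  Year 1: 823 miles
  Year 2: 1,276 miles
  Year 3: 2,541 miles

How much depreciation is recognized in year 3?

$96,558

Depreciable base = $219,520 − $43,200 = $176,320.
Rate = $176,320 / 4,640 miles = $38 per mile.
Year 1: 823 × $38 = $31,274. Book value $188,246.
Year 2: 1,276 × $38 = $48,488. Book value $139,758.
Year 3: 2,541 × $38 = $96,558. Book value $43,200.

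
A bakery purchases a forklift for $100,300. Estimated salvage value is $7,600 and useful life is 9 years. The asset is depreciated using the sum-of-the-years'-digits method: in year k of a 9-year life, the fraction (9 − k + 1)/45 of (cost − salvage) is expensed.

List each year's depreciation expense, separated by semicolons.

Depreciable base = $100,300 − $7,600 = $92,700.
Sum of the years' digits = 9+8+7+6+5+4+3+2+1 = 45.
Year 1: $92,700 × 9/45 = $18,540. Book value $81,760.
Year 2: $92,700 × 8/45 = $16,480. Book value $65,280.
Year 3: $92,700 × 7/45 = $14,420. Book value $50,860.
Year 4: $92,700 × 6/45 = $12,360. Book value $38,500.
Year 5: $92,700 × 5/45 = $10,300. Book value $28,200.
Year 6: $92,700 × 4/45 = $8,240. Book value $19,960.
Year 7: $92,700 × 3/45 = $6,180. Book value $13,780.
Year 8: $92,700 × 2/45 = $4,120. Book value $9,660.
Year 9: $92,700 × 1/45 = $2,060. Book value $7,600.

$18,540; $16,480; $14,420; $12,360; $10,300; $8,240; $6,180; $4,120; $2,060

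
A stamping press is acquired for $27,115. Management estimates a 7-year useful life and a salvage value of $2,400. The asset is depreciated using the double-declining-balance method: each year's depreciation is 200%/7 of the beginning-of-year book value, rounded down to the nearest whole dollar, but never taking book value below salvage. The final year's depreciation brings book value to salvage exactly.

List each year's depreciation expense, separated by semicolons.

$7,747; $5,533; $3,952; $2,823; $2,017; $1,440; $1,203

Depreciable base = $27,115 − $2,400 = $24,715.
Year 1: ⌊$27,115 × 200%/7⌋ = $7,747. Book value $19,368.
Year 2: ⌊$19,368 × 200%/7⌋ = $5,533. Book value $13,835.
Year 3: ⌊$13,835 × 200%/7⌋ = $3,952. Book value $9,883.
Year 4: ⌊$9,883 × 200%/7⌋ = $2,823. Book value $7,060.
Year 5: ⌊$7,060 × 200%/7⌋ = $2,017. Book value $5,043.
Year 6: ⌊$5,043 × 200%/7⌋ = $1,440. Book value $3,603.
Year 7 (final): $3,603 − $2,400 = $1,203. Book value $2,400.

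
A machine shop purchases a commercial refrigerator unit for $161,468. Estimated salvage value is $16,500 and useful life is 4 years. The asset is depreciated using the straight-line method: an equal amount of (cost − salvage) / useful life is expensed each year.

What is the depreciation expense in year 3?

Depreciable base = $161,468 − $16,500 = $144,968.
Annual expense = $144,968 / 4 = $36,242.

$36,242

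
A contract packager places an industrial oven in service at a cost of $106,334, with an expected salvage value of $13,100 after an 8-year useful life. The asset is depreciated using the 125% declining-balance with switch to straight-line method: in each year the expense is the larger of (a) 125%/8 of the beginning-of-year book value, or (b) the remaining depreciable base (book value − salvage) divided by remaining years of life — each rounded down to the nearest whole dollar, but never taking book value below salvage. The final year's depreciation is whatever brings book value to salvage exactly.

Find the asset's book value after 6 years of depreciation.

Depreciable base = $106,334 − $13,100 = $93,234.
Year 1: DB = ⌊$106,334 × 125%/8⌋ = $16,614; SL = ⌊$93,234/8⌋ = $11,654 → take DB $16,614. Book value $89,720.
Year 2: DB = ⌊$89,720 × 125%/8⌋ = $14,018; SL = ⌊$76,620/7⌋ = $10,945 → take DB $14,018. Book value $75,702.
Year 3: DB = ⌊$75,702 × 125%/8⌋ = $11,828; SL = ⌊$62,602/6⌋ = $10,433 → take DB $11,828. Book value $63,874.
Year 4: DB = ⌊$63,874 × 125%/8⌋ = $9,980; SL = ⌊$50,774/5⌋ = $10,154 → take SL $10,154. Book value $53,720.
Year 5: DB = ⌊$53,720 × 125%/8⌋ = $8,393; SL = ⌊$40,620/4⌋ = $10,155 → take SL $10,155. Book value $43,565.
Year 6: DB = ⌊$43,565 × 125%/8⌋ = $6,807; SL = ⌊$30,465/3⌋ = $10,155 → take SL $10,155. Book value $33,410.

$33,410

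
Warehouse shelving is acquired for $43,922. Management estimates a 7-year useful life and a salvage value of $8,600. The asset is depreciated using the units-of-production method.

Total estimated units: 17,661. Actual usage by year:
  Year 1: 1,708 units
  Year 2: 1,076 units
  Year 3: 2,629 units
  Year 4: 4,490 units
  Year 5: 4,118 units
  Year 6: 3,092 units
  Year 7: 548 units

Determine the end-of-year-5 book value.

$15,880

Depreciable base = $43,922 − $8,600 = $35,322.
Rate = $35,322 / 17,661 units = $2 per unit.
Year 1: 1,708 × $2 = $3,416. Book value $40,506.
Year 2: 1,076 × $2 = $2,152. Book value $38,354.
Year 3: 2,629 × $2 = $5,258. Book value $33,096.
Year 4: 4,490 × $2 = $8,980. Book value $24,116.
Year 5: 4,118 × $2 = $8,236. Book value $15,880.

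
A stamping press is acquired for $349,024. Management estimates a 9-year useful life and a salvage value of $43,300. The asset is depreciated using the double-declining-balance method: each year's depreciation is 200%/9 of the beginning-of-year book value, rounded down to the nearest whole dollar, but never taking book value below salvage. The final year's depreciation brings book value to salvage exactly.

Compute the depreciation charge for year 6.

$22,076

Depreciable base = $349,024 − $43,300 = $305,724.
Year 1: ⌊$349,024 × 200%/9⌋ = $77,560. Book value $271,464.
Year 2: ⌊$271,464 × 200%/9⌋ = $60,325. Book value $211,139.
Year 3: ⌊$211,139 × 200%/9⌋ = $46,919. Book value $164,220.
Year 4: ⌊$164,220 × 200%/9⌋ = $36,493. Book value $127,727.
Year 5: ⌊$127,727 × 200%/9⌋ = $28,383. Book value $99,344.
Year 6: ⌊$99,344 × 200%/9⌋ = $22,076. Book value $77,268.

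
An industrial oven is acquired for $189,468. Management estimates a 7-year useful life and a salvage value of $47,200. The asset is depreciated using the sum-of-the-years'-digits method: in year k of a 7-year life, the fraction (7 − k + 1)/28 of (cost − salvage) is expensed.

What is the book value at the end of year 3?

Depreciable base = $189,468 − $47,200 = $142,268.
Sum of the years' digits = 7+6+5+4+3+2+1 = 28.
Year 1: $142,268 × 7/28 = $35,567. Book value $153,901.
Year 2: $142,268 × 6/28 = $30,486. Book value $123,415.
Year 3: $142,268 × 5/28 = $25,405. Book value $98,010.

$98,010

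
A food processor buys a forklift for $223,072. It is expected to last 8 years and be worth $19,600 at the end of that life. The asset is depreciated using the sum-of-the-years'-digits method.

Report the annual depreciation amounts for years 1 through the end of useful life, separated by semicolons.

$45,216; $39,564; $33,912; $28,260; $22,608; $16,956; $11,304; $5,652

Depreciable base = $223,072 − $19,600 = $203,472.
Sum of the years' digits = 8+7+6+5+4+3+2+1 = 36.
Year 1: $203,472 × 8/36 = $45,216. Book value $177,856.
Year 2: $203,472 × 7/36 = $39,564. Book value $138,292.
Year 3: $203,472 × 6/36 = $33,912. Book value $104,380.
Year 4: $203,472 × 5/36 = $28,260. Book value $76,120.
Year 5: $203,472 × 4/36 = $22,608. Book value $53,512.
Year 6: $203,472 × 3/36 = $16,956. Book value $36,556.
Year 7: $203,472 × 2/36 = $11,304. Book value $25,252.
Year 8: $203,472 × 1/36 = $5,652. Book value $19,600.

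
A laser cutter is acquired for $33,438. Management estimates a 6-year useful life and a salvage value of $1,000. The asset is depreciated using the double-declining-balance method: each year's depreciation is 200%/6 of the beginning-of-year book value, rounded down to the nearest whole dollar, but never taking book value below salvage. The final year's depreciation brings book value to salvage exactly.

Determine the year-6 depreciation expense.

Depreciable base = $33,438 − $1,000 = $32,438.
Year 1: ⌊$33,438 × 200%/6⌋ = $11,146. Book value $22,292.
Year 2: ⌊$22,292 × 200%/6⌋ = $7,430. Book value $14,862.
Year 3: ⌊$14,862 × 200%/6⌋ = $4,954. Book value $9,908.
Year 4: ⌊$9,908 × 200%/6⌋ = $3,302. Book value $6,606.
Year 5: ⌊$6,606 × 200%/6⌋ = $2,202. Book value $4,404.
Year 6 (final): $4,404 − $1,000 = $3,404. Book value $1,000.

$3,404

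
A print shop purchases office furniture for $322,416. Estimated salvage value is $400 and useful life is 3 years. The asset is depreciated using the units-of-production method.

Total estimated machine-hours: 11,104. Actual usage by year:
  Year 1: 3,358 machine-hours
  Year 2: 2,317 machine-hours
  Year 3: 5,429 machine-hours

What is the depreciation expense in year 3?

$157,441

Depreciable base = $322,416 − $400 = $322,016.
Rate = $322,016 / 11,104 machine-hours = $29 per machine-hour.
Year 1: 3,358 × $29 = $97,382. Book value $225,034.
Year 2: 2,317 × $29 = $67,193. Book value $157,841.
Year 3: 5,429 × $29 = $157,441. Book value $400.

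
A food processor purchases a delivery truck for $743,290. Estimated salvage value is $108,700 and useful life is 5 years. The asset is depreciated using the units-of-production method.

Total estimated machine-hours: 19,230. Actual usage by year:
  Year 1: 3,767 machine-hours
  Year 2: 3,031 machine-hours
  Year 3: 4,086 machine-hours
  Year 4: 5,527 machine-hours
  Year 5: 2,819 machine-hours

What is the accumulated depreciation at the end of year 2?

$224,334

Depreciable base = $743,290 − $108,700 = $634,590.
Rate = $634,590 / 19,230 machine-hours = $33 per machine-hour.
Year 1: 3,767 × $33 = $124,311. Book value $618,979.
Year 2: 3,031 × $33 = $100,023. Book value $518,956.
Accumulated through year 2 = $743,290 − $518,956 = $224,334.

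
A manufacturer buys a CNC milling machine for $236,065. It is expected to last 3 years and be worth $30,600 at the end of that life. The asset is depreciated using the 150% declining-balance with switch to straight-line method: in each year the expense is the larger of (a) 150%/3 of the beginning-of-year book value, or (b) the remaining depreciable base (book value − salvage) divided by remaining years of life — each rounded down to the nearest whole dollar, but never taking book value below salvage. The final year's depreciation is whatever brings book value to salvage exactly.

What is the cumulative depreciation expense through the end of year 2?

Depreciable base = $236,065 − $30,600 = $205,465.
Year 1: DB = ⌊$236,065 × 150%/3⌋ = $118,032; SL = ⌊$205,465/3⌋ = $68,488 → take DB $118,032. Book value $118,033.
Year 2: DB = ⌊$118,033 × 150%/3⌋ = $59,016; SL = ⌊$87,433/2⌋ = $43,716 → take DB $59,016. Book value $59,017.
Accumulated through year 2 = $236,065 − $59,017 = $177,048.

$177,048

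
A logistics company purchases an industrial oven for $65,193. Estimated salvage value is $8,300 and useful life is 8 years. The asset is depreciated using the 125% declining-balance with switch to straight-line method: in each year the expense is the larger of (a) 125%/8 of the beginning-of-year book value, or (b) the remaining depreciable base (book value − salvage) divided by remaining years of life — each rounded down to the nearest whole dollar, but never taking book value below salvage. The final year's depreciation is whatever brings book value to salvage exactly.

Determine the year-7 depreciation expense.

Depreciable base = $65,193 − $8,300 = $56,893.
Year 1: DB = ⌊$65,193 × 125%/8⌋ = $10,186; SL = ⌊$56,893/8⌋ = $7,111 → take DB $10,186. Book value $55,007.
Year 2: DB = ⌊$55,007 × 125%/8⌋ = $8,594; SL = ⌊$46,707/7⌋ = $6,672 → take DB $8,594. Book value $46,413.
Year 3: DB = ⌊$46,413 × 125%/8⌋ = $7,252; SL = ⌊$38,113/6⌋ = $6,352 → take DB $7,252. Book value $39,161.
Year 4: DB = ⌊$39,161 × 125%/8⌋ = $6,118; SL = ⌊$30,861/5⌋ = $6,172 → take SL $6,172. Book value $32,989.
Year 5: DB = ⌊$32,989 × 125%/8⌋ = $5,154; SL = ⌊$24,689/4⌋ = $6,172 → take SL $6,172. Book value $26,817.
Year 6: DB = ⌊$26,817 × 125%/8⌋ = $4,190; SL = ⌊$18,517/3⌋ = $6,172 → take SL $6,172. Book value $20,645.
Year 7: DB = ⌊$20,645 × 125%/8⌋ = $3,225; SL = ⌊$12,345/2⌋ = $6,172 → take SL $6,172. Book value $14,473.

$6,172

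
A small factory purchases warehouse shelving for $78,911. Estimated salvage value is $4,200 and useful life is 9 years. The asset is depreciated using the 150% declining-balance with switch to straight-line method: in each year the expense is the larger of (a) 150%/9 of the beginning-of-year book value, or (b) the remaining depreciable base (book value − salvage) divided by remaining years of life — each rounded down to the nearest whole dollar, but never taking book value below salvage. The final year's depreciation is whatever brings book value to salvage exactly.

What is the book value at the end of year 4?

Depreciable base = $78,911 − $4,200 = $74,711.
Year 1: DB = ⌊$78,911 × 150%/9⌋ = $13,151; SL = ⌊$74,711/9⌋ = $8,301 → take DB $13,151. Book value $65,760.
Year 2: DB = ⌊$65,760 × 150%/9⌋ = $10,960; SL = ⌊$61,560/8⌋ = $7,695 → take DB $10,960. Book value $54,800.
Year 3: DB = ⌊$54,800 × 150%/9⌋ = $9,133; SL = ⌊$50,600/7⌋ = $7,228 → take DB $9,133. Book value $45,667.
Year 4: DB = ⌊$45,667 × 150%/9⌋ = $7,611; SL = ⌊$41,467/6⌋ = $6,911 → take DB $7,611. Book value $38,056.

$38,056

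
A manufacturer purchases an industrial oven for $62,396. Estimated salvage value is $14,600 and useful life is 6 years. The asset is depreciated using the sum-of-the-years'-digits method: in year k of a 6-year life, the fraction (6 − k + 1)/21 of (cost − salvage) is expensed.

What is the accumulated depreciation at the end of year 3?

$34,140

Depreciable base = $62,396 − $14,600 = $47,796.
Sum of the years' digits = 6+5+4+3+2+1 = 21.
Year 1: $47,796 × 6/21 = $13,656. Book value $48,740.
Year 2: $47,796 × 5/21 = $11,380. Book value $37,360.
Year 3: $47,796 × 4/21 = $9,104. Book value $28,256.
Accumulated through year 3 = $62,396 − $28,256 = $34,140.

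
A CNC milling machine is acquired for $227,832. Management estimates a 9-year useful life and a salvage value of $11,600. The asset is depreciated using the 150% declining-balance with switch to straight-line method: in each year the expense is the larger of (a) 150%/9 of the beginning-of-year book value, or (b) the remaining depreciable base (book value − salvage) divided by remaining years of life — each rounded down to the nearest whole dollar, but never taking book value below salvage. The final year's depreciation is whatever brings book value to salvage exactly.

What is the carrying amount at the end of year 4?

Depreciable base = $227,832 − $11,600 = $216,232.
Year 1: DB = ⌊$227,832 × 150%/9⌋ = $37,972; SL = ⌊$216,232/9⌋ = $24,025 → take DB $37,972. Book value $189,860.
Year 2: DB = ⌊$189,860 × 150%/9⌋ = $31,643; SL = ⌊$178,260/8⌋ = $22,282 → take DB $31,643. Book value $158,217.
Year 3: DB = ⌊$158,217 × 150%/9⌋ = $26,369; SL = ⌊$146,617/7⌋ = $20,945 → take DB $26,369. Book value $131,848.
Year 4: DB = ⌊$131,848 × 150%/9⌋ = $21,974; SL = ⌊$120,248/6⌋ = $20,041 → take DB $21,974. Book value $109,874.

$109,874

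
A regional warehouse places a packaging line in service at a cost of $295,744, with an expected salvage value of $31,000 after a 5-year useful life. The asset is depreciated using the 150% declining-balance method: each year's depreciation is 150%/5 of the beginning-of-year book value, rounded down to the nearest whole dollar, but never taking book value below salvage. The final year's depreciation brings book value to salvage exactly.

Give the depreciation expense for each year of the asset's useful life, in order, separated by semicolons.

$88,723; $62,106; $43,474; $30,432; $40,009

Depreciable base = $295,744 − $31,000 = $264,744.
Year 1: ⌊$295,744 × 150%/5⌋ = $88,723. Book value $207,021.
Year 2: ⌊$207,021 × 150%/5⌋ = $62,106. Book value $144,915.
Year 3: ⌊$144,915 × 150%/5⌋ = $43,474. Book value $101,441.
Year 4: ⌊$101,441 × 150%/5⌋ = $30,432. Book value $71,009.
Year 5 (final): $71,009 − $31,000 = $40,009. Book value $31,000.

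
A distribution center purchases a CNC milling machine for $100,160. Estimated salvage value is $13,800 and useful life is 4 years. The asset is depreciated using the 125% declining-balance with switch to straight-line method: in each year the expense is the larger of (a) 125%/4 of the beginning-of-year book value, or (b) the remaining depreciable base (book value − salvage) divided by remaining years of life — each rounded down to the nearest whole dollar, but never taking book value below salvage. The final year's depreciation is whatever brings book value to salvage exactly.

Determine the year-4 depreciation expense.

Depreciable base = $100,160 − $13,800 = $86,360.
Year 1: DB = ⌊$100,160 × 125%/4⌋ = $31,300; SL = ⌊$86,360/4⌋ = $21,590 → take DB $31,300. Book value $68,860.
Year 2: DB = ⌊$68,860 × 125%/4⌋ = $21,518; SL = ⌊$55,060/3⌋ = $18,353 → take DB $21,518. Book value $47,342.
Year 3: DB = ⌊$47,342 × 125%/4⌋ = $14,794; SL = ⌊$33,542/2⌋ = $16,771 → take SL $16,771. Book value $30,571.
Year 4 (final): $30,571 − $13,800 = $16,771. Book value $13,800.

$16,771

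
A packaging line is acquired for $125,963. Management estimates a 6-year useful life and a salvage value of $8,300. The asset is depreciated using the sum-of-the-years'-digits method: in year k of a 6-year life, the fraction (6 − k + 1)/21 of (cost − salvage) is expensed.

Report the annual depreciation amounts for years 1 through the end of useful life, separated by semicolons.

Depreciable base = $125,963 − $8,300 = $117,663.
Sum of the years' digits = 6+5+4+3+2+1 = 21.
Year 1: $117,663 × 6/21 = $33,618. Book value $92,345.
Year 2: $117,663 × 5/21 = $28,015. Book value $64,330.
Year 3: $117,663 × 4/21 = $22,412. Book value $41,918.
Year 4: $117,663 × 3/21 = $16,809. Book value $25,109.
Year 5: $117,663 × 2/21 = $11,206. Book value $13,903.
Year 6: $117,663 × 1/21 = $5,603. Book value $8,300.

$33,618; $28,015; $22,412; $16,809; $11,206; $5,603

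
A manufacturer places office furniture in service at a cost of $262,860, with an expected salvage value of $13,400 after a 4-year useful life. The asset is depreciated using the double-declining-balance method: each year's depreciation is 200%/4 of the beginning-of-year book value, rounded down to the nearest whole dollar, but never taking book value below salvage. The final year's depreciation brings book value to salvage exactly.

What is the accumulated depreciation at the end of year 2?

$197,145

Depreciable base = $262,860 − $13,400 = $249,460.
Year 1: ⌊$262,860 × 200%/4⌋ = $131,430. Book value $131,430.
Year 2: ⌊$131,430 × 200%/4⌋ = $65,715. Book value $65,715.
Accumulated through year 2 = $262,860 − $65,715 = $197,145.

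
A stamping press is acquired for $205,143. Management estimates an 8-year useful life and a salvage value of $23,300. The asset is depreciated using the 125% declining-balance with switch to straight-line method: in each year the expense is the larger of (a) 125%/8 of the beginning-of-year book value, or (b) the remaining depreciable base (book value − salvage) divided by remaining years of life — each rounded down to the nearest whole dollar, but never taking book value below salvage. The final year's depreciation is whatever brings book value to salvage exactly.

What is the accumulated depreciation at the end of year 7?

$161,857

Depreciable base = $205,143 − $23,300 = $181,843.
Year 1: DB = ⌊$205,143 × 125%/8⌋ = $32,053; SL = ⌊$181,843/8⌋ = $22,730 → take DB $32,053. Book value $173,090.
Year 2: DB = ⌊$173,090 × 125%/8⌋ = $27,045; SL = ⌊$149,790/7⌋ = $21,398 → take DB $27,045. Book value $146,045.
Year 3: DB = ⌊$146,045 × 125%/8⌋ = $22,819; SL = ⌊$122,745/6⌋ = $20,457 → take DB $22,819. Book value $123,226.
Year 4: DB = ⌊$123,226 × 125%/8⌋ = $19,254; SL = ⌊$99,926/5⌋ = $19,985 → take SL $19,985. Book value $103,241.
Year 5: DB = ⌊$103,241 × 125%/8⌋ = $16,131; SL = ⌊$79,941/4⌋ = $19,985 → take SL $19,985. Book value $83,256.
Year 6: DB = ⌊$83,256 × 125%/8⌋ = $13,008; SL = ⌊$59,956/3⌋ = $19,985 → take SL $19,985. Book value $63,271.
Year 7: DB = ⌊$63,271 × 125%/8⌋ = $9,886; SL = ⌊$39,971/2⌋ = $19,985 → take SL $19,985. Book value $43,286.
Accumulated through year 7 = $205,143 − $43,286 = $161,857.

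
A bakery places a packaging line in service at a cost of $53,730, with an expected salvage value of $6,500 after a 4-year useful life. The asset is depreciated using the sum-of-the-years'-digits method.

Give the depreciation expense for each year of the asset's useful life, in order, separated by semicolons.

Depreciable base = $53,730 − $6,500 = $47,230.
Sum of the years' digits = 4+3+2+1 = 10.
Year 1: $47,230 × 4/10 = $18,892. Book value $34,838.
Year 2: $47,230 × 3/10 = $14,169. Book value $20,669.
Year 3: $47,230 × 2/10 = $9,446. Book value $11,223.
Year 4: $47,230 × 1/10 = $4,723. Book value $6,500.

$18,892; $14,169; $9,446; $4,723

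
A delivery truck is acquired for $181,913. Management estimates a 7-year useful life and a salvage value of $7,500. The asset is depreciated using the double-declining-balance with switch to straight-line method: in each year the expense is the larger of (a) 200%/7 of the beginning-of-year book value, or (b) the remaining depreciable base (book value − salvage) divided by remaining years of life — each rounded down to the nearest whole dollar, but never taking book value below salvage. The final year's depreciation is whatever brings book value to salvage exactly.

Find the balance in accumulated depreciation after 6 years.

Depreciable base = $181,913 − $7,500 = $174,413.
Year 1: DB = ⌊$181,913 × 200%/7⌋ = $51,975; SL = ⌊$174,413/7⌋ = $24,916 → take DB $51,975. Book value $129,938.
Year 2: DB = ⌊$129,938 × 200%/7⌋ = $37,125; SL = ⌊$122,438/6⌋ = $20,406 → take DB $37,125. Book value $92,813.
Year 3: DB = ⌊$92,813 × 200%/7⌋ = $26,518; SL = ⌊$85,313/5⌋ = $17,062 → take DB $26,518. Book value $66,295.
Year 4: DB = ⌊$66,295 × 200%/7⌋ = $18,941; SL = ⌊$58,795/4⌋ = $14,698 → take DB $18,941. Book value $47,354.
Year 5: DB = ⌊$47,354 × 200%/7⌋ = $13,529; SL = ⌊$39,854/3⌋ = $13,284 → take DB $13,529. Book value $33,825.
Year 6: DB = ⌊$33,825 × 200%/7⌋ = $9,664; SL = ⌊$26,325/2⌋ = $13,162 → take SL $13,162. Book value $20,663.
Accumulated through year 6 = $181,913 − $20,663 = $161,250.

$161,250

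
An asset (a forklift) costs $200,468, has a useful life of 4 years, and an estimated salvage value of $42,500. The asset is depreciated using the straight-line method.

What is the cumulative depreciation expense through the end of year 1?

$39,492

Depreciable base = $200,468 − $42,500 = $157,968.
Annual expense = $157,968 / 4 = $39,492.
End of year 1: book value $160,976.
Accumulated through year 1 = $200,468 − $160,976 = $39,492.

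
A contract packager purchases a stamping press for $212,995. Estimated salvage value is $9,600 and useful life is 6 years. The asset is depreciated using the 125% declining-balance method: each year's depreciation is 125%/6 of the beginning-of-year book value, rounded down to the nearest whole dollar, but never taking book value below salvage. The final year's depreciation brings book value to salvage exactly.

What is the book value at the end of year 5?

$66,235

Depreciable base = $212,995 − $9,600 = $203,395.
Year 1: ⌊$212,995 × 125%/6⌋ = $44,373. Book value $168,622.
Year 2: ⌊$168,622 × 125%/6⌋ = $35,129. Book value $133,493.
Year 3: ⌊$133,493 × 125%/6⌋ = $27,811. Book value $105,682.
Year 4: ⌊$105,682 × 125%/6⌋ = $22,017. Book value $83,665.
Year 5: ⌊$83,665 × 125%/6⌋ = $17,430. Book value $66,235.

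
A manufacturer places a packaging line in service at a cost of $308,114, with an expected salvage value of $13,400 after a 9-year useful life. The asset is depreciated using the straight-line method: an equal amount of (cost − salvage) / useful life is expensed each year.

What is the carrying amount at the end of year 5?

$144,384

Depreciable base = $308,114 − $13,400 = $294,714.
Annual expense = $294,714 / 9 = $32,746.
End of year 1: book value $275,368.
End of year 2: book value $242,622.
End of year 3: book value $209,876.
End of year 4: book value $177,130.
End of year 5: book value $144,384.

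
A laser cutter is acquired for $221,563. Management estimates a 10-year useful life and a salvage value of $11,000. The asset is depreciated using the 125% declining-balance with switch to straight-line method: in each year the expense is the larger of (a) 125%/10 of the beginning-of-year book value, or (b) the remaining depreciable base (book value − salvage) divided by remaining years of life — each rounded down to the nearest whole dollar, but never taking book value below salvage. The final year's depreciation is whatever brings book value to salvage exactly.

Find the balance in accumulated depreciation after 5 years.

$112,398

Depreciable base = $221,563 − $11,000 = $210,563.
Year 1: DB = ⌊$221,563 × 125%/10⌋ = $27,695; SL = ⌊$210,563/10⌋ = $21,056 → take DB $27,695. Book value $193,868.
Year 2: DB = ⌊$193,868 × 125%/10⌋ = $24,233; SL = ⌊$182,868/9⌋ = $20,318 → take DB $24,233. Book value $169,635.
Year 3: DB = ⌊$169,635 × 125%/10⌋ = $21,204; SL = ⌊$158,635/8⌋ = $19,829 → take DB $21,204. Book value $148,431.
Year 4: DB = ⌊$148,431 × 125%/10⌋ = $18,553; SL = ⌊$137,431/7⌋ = $19,633 → take SL $19,633. Book value $128,798.
Year 5: DB = ⌊$128,798 × 125%/10⌋ = $16,099; SL = ⌊$117,798/6⌋ = $19,633 → take SL $19,633. Book value $109,165.
Accumulated through year 5 = $221,563 − $109,165 = $112,398.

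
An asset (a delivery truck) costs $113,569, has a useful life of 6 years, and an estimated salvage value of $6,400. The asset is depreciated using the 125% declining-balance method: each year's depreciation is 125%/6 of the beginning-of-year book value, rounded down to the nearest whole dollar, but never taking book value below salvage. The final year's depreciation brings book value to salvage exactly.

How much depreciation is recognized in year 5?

Depreciable base = $113,569 − $6,400 = $107,169.
Year 1: ⌊$113,569 × 125%/6⌋ = $23,660. Book value $89,909.
Year 2: ⌊$89,909 × 125%/6⌋ = $18,731. Book value $71,178.
Year 3: ⌊$71,178 × 125%/6⌋ = $14,828. Book value $56,350.
Year 4: ⌊$56,350 × 125%/6⌋ = $11,739. Book value $44,611.
Year 5: ⌊$44,611 × 125%/6⌋ = $9,293. Book value $35,318.

$9,293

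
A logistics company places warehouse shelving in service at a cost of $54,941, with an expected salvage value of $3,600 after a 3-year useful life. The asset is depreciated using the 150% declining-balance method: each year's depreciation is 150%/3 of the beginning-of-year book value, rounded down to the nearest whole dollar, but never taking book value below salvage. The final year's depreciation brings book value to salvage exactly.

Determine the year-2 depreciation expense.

Depreciable base = $54,941 − $3,600 = $51,341.
Year 1: ⌊$54,941 × 150%/3⌋ = $27,470. Book value $27,471.
Year 2: ⌊$27,471 × 150%/3⌋ = $13,735. Book value $13,736.

$13,735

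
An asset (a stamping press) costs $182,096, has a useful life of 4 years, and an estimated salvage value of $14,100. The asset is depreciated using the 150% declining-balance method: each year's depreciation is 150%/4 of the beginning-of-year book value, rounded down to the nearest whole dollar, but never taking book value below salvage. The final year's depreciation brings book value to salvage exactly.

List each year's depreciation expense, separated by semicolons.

$68,286; $42,678; $26,674; $30,358

Depreciable base = $182,096 − $14,100 = $167,996.
Year 1: ⌊$182,096 × 150%/4⌋ = $68,286. Book value $113,810.
Year 2: ⌊$113,810 × 150%/4⌋ = $42,678. Book value $71,132.
Year 3: ⌊$71,132 × 150%/4⌋ = $26,674. Book value $44,458.
Year 4 (final): $44,458 − $14,100 = $30,358. Book value $14,100.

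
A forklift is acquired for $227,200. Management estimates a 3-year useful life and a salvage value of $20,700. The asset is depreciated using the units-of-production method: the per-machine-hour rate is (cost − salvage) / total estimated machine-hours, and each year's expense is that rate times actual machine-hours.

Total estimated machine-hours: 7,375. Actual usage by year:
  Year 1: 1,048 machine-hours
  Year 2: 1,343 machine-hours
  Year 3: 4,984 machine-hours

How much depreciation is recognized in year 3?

Depreciable base = $227,200 − $20,700 = $206,500.
Rate = $206,500 / 7,375 machine-hours = $28 per machine-hour.
Year 1: 1,048 × $28 = $29,344. Book value $197,856.
Year 2: 1,343 × $28 = $37,604. Book value $160,252.
Year 3: 4,984 × $28 = $139,552. Book value $20,700.

$139,552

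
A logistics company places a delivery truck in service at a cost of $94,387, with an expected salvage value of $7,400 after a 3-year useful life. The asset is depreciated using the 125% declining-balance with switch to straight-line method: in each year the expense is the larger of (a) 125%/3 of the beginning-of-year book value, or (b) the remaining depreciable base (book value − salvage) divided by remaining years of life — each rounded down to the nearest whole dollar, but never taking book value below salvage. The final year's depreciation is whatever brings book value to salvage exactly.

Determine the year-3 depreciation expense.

$23,830

Depreciable base = $94,387 − $7,400 = $86,987.
Year 1: DB = ⌊$94,387 × 125%/3⌋ = $39,327; SL = ⌊$86,987/3⌋ = $28,995 → take DB $39,327. Book value $55,060.
Year 2: DB = ⌊$55,060 × 125%/3⌋ = $22,941; SL = ⌊$47,660/2⌋ = $23,830 → take SL $23,830. Book value $31,230.
Year 3 (final): $31,230 − $7,400 = $23,830. Book value $7,400.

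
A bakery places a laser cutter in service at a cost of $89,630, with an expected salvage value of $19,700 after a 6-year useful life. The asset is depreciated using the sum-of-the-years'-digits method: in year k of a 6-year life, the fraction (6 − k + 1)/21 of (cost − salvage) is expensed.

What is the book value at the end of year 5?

$23,030

Depreciable base = $89,630 − $19,700 = $69,930.
Sum of the years' digits = 6+5+4+3+2+1 = 21.
Year 1: $69,930 × 6/21 = $19,980. Book value $69,650.
Year 2: $69,930 × 5/21 = $16,650. Book value $53,000.
Year 3: $69,930 × 4/21 = $13,320. Book value $39,680.
Year 4: $69,930 × 3/21 = $9,990. Book value $29,690.
Year 5: $69,930 × 2/21 = $6,660. Book value $23,030.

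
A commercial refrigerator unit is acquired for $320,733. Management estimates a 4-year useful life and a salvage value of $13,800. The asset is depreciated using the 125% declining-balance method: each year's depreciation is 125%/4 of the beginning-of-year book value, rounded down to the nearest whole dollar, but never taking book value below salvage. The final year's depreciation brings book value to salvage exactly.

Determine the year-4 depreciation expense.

$90,423

Depreciable base = $320,733 − $13,800 = $306,933.
Year 1: ⌊$320,733 × 125%/4⌋ = $100,229. Book value $220,504.
Year 2: ⌊$220,504 × 125%/4⌋ = $68,907. Book value $151,597.
Year 3: ⌊$151,597 × 125%/4⌋ = $47,374. Book value $104,223.
Year 4 (final): $104,223 − $13,800 = $90,423. Book value $13,800.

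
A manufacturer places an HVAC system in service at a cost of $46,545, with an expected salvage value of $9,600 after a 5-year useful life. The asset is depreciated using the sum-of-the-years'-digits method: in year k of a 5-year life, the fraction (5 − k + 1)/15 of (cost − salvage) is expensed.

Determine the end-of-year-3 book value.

Depreciable base = $46,545 − $9,600 = $36,945.
Sum of the years' digits = 5+4+3+2+1 = 15.
Year 1: $36,945 × 5/15 = $12,315. Book value $34,230.
Year 2: $36,945 × 4/15 = $9,852. Book value $24,378.
Year 3: $36,945 × 3/15 = $7,389. Book value $16,989.

$16,989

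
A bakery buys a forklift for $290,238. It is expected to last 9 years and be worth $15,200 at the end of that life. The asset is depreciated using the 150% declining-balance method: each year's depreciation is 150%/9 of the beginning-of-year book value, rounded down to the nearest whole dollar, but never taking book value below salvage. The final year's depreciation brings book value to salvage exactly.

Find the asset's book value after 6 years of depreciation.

Depreciable base = $290,238 − $15,200 = $275,038.
Year 1: ⌊$290,238 × 150%/9⌋ = $48,373. Book value $241,865.
Year 2: ⌊$241,865 × 150%/9⌋ = $40,310. Book value $201,555.
Year 3: ⌊$201,555 × 150%/9⌋ = $33,592. Book value $167,963.
Year 4: ⌊$167,963 × 150%/9⌋ = $27,993. Book value $139,970.
Year 5: ⌊$139,970 × 150%/9⌋ = $23,328. Book value $116,642.
Year 6: ⌊$116,642 × 150%/9⌋ = $19,440. Book value $97,202.

$97,202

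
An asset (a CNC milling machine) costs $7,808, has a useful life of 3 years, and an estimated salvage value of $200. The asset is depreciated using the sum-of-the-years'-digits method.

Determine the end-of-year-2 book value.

Depreciable base = $7,808 − $200 = $7,608.
Sum of the years' digits = 3+2+1 = 6.
Year 1: $7,608 × 3/6 = $3,804. Book value $4,004.
Year 2: $7,608 × 2/6 = $2,536. Book value $1,468.

$1,468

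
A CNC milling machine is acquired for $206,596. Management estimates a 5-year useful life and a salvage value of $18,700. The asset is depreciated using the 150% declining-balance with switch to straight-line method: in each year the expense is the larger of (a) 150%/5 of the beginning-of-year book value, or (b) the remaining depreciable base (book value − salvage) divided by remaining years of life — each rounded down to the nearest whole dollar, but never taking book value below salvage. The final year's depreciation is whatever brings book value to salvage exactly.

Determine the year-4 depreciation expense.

Depreciable base = $206,596 − $18,700 = $187,896.
Year 1: DB = ⌊$206,596 × 150%/5⌋ = $61,978; SL = ⌊$187,896/5⌋ = $37,579 → take DB $61,978. Book value $144,618.
Year 2: DB = ⌊$144,618 × 150%/5⌋ = $43,385; SL = ⌊$125,918/4⌋ = $31,479 → take DB $43,385. Book value $101,233.
Year 3: DB = ⌊$101,233 × 150%/5⌋ = $30,369; SL = ⌊$82,533/3⌋ = $27,511 → take DB $30,369. Book value $70,864.
Year 4: DB = ⌊$70,864 × 150%/5⌋ = $21,259; SL = ⌊$52,164/2⌋ = $26,082 → take SL $26,082. Book value $44,782.

$26,082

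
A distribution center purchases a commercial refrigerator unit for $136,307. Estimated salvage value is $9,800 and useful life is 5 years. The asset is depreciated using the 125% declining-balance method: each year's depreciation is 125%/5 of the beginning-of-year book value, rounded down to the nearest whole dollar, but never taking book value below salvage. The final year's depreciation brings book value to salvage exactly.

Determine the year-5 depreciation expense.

Depreciable base = $136,307 − $9,800 = $126,507.
Year 1: ⌊$136,307 × 125%/5⌋ = $34,076. Book value $102,231.
Year 2: ⌊$102,231 × 125%/5⌋ = $25,557. Book value $76,674.
Year 3: ⌊$76,674 × 125%/5⌋ = $19,168. Book value $57,506.
Year 4: ⌊$57,506 × 125%/5⌋ = $14,376. Book value $43,130.
Year 5 (final): $43,130 − $9,800 = $33,330. Book value $9,800.

$33,330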